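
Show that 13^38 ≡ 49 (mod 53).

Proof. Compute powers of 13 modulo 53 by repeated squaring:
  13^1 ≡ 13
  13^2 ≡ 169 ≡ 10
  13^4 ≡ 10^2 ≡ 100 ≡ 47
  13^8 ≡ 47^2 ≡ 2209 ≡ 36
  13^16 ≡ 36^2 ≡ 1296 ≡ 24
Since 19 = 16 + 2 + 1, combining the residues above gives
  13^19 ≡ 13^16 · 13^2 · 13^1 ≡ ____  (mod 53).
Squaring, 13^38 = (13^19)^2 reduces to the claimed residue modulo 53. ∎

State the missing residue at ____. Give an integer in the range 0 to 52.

Multiply the listed residues: 24 · 10 · 13 = 240 → 3120.
Reducing modulo 53: 3120 = 58·53 + 46, so 13^19 ≡ 46.

46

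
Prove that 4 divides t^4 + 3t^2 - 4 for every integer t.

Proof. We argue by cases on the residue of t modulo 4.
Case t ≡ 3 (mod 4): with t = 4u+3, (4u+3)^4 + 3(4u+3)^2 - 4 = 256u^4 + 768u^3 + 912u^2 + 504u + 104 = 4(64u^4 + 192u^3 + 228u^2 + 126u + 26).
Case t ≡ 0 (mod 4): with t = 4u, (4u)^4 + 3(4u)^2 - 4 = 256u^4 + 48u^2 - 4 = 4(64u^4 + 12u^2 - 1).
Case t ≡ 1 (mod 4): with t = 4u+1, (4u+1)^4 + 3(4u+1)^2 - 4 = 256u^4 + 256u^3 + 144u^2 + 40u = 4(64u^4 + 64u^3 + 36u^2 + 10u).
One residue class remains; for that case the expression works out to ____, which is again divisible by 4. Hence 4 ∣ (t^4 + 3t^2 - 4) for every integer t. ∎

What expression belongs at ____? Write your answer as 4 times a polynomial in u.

4(64u^4 + 128u^3 + 108u^2 + 44u + 6)

The residues treated are {3, 0, 1}, so the missing case is t ≡ 2 (mod 4); write t = 4u+2.
Then (4u+2)^4 + 3(4u+2)^2 - 4 = 256u^4 + 512u^3 + 432u^2 + 176u + 24 = 4(64u^4 + 128u^3 + 108u^2 + 44u + 6).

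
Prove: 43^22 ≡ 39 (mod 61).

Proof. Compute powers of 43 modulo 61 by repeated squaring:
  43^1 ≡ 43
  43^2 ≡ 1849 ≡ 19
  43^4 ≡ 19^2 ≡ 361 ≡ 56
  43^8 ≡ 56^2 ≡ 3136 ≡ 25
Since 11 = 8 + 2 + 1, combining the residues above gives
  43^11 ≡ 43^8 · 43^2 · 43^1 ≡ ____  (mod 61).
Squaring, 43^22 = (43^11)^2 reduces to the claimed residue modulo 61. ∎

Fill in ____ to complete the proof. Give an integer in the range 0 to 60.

51

Multiply the listed residues: 25 · 19 · 43 = 475 → 20425.
Reducing modulo 61: 20425 = 334·61 + 51, so 43^11 ≡ 51.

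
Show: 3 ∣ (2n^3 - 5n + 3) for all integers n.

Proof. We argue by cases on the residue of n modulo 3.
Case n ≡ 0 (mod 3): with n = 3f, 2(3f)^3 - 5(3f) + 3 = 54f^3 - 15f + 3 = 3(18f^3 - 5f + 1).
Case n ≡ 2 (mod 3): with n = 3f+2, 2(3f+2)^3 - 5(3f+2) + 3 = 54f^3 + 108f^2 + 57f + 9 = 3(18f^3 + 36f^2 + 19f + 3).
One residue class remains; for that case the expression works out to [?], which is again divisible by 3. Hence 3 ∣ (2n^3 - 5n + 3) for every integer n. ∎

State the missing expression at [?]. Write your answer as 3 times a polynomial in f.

The residues treated are {0, 2}, so the missing case is n ≡ 1 (mod 3); write n = 3f+1.
Then 2(3f+1)^3 - 5(3f+1) + 3 = 54f^3 + 54f^2 + 3f = 3(18f^3 + 18f^2 + f).

3(18f^3 + 18f^2 + f)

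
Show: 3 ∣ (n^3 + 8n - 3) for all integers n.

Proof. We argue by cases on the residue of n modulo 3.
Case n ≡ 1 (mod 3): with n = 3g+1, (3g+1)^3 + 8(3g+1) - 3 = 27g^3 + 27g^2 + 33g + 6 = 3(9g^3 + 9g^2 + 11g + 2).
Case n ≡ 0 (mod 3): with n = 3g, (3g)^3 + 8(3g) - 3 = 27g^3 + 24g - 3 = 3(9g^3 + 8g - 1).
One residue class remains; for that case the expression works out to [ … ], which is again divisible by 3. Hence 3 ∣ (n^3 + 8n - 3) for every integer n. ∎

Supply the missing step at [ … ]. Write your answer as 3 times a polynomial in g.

The residues treated are {1, 0}, so the missing case is n ≡ 2 (mod 3); write n = 3g+2.
Then (3g+2)^3 + 8(3g+2) - 3 = 27g^3 + 54g^2 + 60g + 21 = 3(9g^3 + 18g^2 + 20g + 7).

3(9g^3 + 18g^2 + 20g + 7)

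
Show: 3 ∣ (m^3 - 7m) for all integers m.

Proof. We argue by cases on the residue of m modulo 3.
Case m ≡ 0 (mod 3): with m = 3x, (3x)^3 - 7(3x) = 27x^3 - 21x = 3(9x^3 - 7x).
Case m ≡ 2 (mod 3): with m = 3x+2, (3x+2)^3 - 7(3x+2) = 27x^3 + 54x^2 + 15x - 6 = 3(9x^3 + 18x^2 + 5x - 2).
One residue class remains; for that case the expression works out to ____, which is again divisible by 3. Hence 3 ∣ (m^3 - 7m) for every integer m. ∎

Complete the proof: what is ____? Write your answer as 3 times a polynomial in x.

3(9x^3 + 9x^2 - 4x - 2)

Only m ≡ 1 (mod 3) is unaccounted for. Put m = 3x+1:
(3x+1)^3 - 7(3x+1) expands to 27x^3 + 27x^2 - 12x - 6,
and factoring out 3 leaves 3(9x^3 + 9x^2 - 4x - 2).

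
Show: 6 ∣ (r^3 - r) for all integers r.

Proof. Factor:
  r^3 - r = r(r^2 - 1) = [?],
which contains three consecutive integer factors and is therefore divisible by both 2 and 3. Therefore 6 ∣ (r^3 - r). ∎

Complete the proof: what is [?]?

r(r^2 - 1) = r(r - 1)(r + 1) = (r - 1)r(r + 1).
These three factors are consecutive integers, so their product is divisible by 6.

(r - 1)r(r + 1)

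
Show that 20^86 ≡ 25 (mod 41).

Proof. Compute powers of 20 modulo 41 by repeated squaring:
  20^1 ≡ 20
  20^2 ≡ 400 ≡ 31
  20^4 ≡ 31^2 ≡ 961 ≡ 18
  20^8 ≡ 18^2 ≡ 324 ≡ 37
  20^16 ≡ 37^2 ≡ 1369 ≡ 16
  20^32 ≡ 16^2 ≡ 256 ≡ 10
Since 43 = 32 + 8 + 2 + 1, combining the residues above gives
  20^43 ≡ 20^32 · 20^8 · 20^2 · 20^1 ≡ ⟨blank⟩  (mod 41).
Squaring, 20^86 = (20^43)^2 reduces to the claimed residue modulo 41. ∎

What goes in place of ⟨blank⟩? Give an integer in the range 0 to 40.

5

Multiply the listed residues: 10 · 37 · 31 · 20 = 370 → 11470 → 229400.
Reducing modulo 41: 229400 = 5595·41 + 5, so 20^43 ≡ 5.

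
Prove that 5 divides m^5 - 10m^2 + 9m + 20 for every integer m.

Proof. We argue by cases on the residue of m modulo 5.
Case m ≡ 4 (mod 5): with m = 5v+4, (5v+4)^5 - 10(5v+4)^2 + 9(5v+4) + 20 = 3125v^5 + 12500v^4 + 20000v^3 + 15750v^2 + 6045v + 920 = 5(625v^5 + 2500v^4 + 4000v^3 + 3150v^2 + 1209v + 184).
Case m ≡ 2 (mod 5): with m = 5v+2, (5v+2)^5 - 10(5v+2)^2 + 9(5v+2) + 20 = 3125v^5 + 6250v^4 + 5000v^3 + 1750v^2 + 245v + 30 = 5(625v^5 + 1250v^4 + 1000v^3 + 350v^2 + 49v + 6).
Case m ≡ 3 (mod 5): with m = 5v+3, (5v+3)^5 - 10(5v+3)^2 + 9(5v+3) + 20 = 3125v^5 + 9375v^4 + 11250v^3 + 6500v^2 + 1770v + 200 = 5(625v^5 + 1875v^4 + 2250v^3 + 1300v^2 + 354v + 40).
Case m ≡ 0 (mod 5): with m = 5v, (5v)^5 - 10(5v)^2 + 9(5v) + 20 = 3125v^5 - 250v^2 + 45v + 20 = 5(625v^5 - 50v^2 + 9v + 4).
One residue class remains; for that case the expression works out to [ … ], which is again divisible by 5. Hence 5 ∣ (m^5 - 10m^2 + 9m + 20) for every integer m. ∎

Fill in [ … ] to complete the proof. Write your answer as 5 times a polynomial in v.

The residues treated are {4, 2, 3, 0}, so the missing case is m ≡ 1 (mod 5); write m = 5v+1.
Then (5v+1)^5 - 10(5v+1)^2 + 9(5v+1) + 20 = 3125v^5 + 3125v^4 + 1250v^3 - 30v + 20 = 5(625v^5 + 625v^4 + 250v^3 - 6v + 4).

5(625v^5 + 625v^4 + 250v^3 - 6v + 4)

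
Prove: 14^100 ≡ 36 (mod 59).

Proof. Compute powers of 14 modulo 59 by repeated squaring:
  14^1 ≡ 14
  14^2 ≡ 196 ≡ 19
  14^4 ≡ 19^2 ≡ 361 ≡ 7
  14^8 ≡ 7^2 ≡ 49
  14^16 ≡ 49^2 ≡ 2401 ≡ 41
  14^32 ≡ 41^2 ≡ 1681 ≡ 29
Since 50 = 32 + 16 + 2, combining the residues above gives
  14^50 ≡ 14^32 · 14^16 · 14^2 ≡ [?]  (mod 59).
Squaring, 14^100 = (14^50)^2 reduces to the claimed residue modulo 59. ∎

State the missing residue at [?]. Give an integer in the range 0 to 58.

14^32 · 14^16 · 14^2 ≡ 29 · 41 · 19 = 22591.
22591 mod 59 = 53, so 14^50 ≡ 53 (mod 59).

53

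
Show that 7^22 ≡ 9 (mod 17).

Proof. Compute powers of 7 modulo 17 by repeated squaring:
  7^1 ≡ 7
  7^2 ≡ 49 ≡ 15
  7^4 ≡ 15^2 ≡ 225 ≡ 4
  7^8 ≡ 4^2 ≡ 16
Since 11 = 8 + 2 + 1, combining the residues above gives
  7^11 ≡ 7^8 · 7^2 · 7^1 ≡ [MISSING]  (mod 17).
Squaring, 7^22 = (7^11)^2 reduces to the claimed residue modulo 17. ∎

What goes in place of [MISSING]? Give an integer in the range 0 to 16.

14

7^8 · 7^2 · 7^1 ≡ 16 · 15 · 7 = 1680.
1680 mod 17 = 14, so 7^11 ≡ 14 (mod 17).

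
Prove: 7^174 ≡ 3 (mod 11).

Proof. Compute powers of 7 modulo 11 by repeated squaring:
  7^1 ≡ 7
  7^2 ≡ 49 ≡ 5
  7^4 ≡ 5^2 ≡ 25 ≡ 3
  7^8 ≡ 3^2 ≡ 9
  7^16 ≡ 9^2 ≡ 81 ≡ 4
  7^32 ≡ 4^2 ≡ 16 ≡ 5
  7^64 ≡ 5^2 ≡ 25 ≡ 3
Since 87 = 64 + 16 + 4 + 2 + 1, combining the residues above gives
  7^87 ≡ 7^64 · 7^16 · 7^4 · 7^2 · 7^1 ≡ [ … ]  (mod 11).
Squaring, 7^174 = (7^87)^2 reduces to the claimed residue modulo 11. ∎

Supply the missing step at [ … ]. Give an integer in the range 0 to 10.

7^64 · 7^16 · 7^4 · 7^2 · 7^1 ≡ 3 · 4 · 3 · 5 · 7 = 1260.
1260 mod 11 = 6, so 7^87 ≡ 6 (mod 11).

6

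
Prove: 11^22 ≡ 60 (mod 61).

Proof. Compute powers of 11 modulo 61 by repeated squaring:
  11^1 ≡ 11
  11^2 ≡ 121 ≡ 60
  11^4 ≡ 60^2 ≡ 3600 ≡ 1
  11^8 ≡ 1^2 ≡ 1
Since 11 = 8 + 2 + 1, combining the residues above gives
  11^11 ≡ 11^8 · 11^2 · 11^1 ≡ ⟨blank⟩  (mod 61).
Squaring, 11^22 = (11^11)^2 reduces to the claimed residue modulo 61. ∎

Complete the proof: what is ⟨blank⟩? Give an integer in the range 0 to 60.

50

Multiply the listed residues: 1 · 60 · 11 = 60 → 660.
Reducing modulo 61: 660 = 10·61 + 50, so 11^11 ≡ 50.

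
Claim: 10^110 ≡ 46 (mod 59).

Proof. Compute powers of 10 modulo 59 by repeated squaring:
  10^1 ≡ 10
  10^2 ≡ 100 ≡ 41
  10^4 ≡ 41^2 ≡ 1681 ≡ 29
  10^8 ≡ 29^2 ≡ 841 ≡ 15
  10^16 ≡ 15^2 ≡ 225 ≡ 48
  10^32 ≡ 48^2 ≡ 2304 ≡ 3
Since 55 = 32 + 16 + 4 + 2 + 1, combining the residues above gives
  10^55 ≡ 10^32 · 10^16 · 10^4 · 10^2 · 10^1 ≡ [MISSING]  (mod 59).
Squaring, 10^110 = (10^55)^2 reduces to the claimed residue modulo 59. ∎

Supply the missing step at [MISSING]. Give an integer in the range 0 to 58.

39

10^32 · 10^16 · 10^4 · 10^2 · 10^1 ≡ 3 · 48 · 29 · 41 · 10 = 1712160.
1712160 mod 59 = 39, so 10^55 ≡ 39 (mod 59).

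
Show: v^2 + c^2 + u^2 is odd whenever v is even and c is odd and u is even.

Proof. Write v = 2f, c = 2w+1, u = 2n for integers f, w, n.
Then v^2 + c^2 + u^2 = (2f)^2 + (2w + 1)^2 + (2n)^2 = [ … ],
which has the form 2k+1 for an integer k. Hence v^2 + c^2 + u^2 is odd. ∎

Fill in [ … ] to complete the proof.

2(2f^2 + 2n^2 + 2w^2 + 2w) + 1

Expanding: (2f)^2 + (2w + 1)^2 + (2n)^2 = 4f^2 + 4n^2 + 4w^2 + 4w + 1.
Every term except the constant is even, so this is 2(2f^2 + 2n^2 + 2w^2 + 2w) + 1,
and 2f^2 + 2n^2 + 2w^2 + 2w ∈ ℤ gives the required form.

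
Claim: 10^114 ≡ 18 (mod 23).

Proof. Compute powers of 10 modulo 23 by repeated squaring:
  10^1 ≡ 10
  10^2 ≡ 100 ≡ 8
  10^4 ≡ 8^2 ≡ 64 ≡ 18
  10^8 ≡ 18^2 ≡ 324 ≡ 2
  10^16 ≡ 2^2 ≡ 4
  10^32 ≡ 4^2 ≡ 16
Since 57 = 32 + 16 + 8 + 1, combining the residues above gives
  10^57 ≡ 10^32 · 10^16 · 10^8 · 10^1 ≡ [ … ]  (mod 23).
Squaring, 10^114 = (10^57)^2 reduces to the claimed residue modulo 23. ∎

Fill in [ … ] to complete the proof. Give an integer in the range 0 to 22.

15

10^32 · 10^16 · 10^8 · 10^1 ≡ 16 · 4 · 2 · 10 = 1280.
1280 mod 23 = 15, so 10^57 ≡ 15 (mod 23).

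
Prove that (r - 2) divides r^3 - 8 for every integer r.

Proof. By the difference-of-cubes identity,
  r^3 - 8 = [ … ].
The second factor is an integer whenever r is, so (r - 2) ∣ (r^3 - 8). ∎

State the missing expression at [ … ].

a^3 - b^3 = (a - b)(a^2 + ab + b^2). With a = r, b = 2:
r^3 - 8 = (r - 2)(r^2 + 2r + 4).

(r - 2)(r^2 + 2r + 4)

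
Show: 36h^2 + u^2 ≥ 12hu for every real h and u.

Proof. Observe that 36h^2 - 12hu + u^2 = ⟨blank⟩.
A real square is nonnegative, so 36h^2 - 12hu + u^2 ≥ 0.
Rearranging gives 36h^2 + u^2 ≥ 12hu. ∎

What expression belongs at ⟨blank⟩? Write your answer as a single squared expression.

The leading and trailing coefficients are 6^2 and 1^2, and 12 = 2·6·1, so the trinomial is (6h - u)^2.
Hence 36h^2 - 12hu + u^2 ≥ 0.

(6h - u)^2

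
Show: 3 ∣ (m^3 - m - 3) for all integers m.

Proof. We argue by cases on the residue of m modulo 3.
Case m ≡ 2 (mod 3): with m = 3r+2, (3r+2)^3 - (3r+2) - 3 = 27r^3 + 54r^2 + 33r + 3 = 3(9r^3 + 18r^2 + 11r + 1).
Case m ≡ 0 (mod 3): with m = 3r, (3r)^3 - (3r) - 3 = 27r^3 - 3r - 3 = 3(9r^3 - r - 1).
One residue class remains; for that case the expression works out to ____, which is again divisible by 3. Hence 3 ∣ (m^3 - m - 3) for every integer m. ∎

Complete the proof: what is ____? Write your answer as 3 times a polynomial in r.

The residues treated are {2, 0}, so the missing case is m ≡ 1 (mod 3); write m = 3r+1.
Then (3r+1)^3 - (3r+1) - 3 = 27r^3 + 27r^2 + 6r - 3 = 3(9r^3 + 9r^2 + 2r - 1).

3(9r^3 + 9r^2 + 2r - 1)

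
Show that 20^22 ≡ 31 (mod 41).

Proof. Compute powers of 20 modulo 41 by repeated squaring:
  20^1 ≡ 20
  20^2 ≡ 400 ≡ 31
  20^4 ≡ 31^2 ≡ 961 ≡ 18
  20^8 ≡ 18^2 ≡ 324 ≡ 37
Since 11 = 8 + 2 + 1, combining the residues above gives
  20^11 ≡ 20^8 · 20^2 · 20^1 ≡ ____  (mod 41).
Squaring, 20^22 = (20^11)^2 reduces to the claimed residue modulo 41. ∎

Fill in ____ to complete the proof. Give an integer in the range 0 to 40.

20^8 · 20^2 · 20^1 ≡ 37 · 31 · 20 = 22940.
22940 mod 41 = 21, so 20^11 ≡ 21 (mod 41).

21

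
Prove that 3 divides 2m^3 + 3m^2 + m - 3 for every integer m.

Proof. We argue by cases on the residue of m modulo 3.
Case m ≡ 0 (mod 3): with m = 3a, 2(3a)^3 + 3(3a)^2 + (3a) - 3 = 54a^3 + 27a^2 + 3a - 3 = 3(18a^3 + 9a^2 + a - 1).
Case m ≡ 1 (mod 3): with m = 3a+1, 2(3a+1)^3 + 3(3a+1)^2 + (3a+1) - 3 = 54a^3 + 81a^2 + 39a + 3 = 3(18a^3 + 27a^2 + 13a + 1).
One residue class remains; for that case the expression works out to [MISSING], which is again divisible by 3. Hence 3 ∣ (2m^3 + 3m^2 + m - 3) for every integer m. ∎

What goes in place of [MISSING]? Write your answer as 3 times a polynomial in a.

The residues treated are {0, 1}, so the missing case is m ≡ 2 (mod 3); write m = 3a+2.
Then 2(3a+2)^3 + 3(3a+2)^2 + (3a+2) - 3 = 54a^3 + 135a^2 + 111a + 27 = 3(18a^3 + 45a^2 + 37a + 9).

3(18a^3 + 45a^2 + 37a + 9)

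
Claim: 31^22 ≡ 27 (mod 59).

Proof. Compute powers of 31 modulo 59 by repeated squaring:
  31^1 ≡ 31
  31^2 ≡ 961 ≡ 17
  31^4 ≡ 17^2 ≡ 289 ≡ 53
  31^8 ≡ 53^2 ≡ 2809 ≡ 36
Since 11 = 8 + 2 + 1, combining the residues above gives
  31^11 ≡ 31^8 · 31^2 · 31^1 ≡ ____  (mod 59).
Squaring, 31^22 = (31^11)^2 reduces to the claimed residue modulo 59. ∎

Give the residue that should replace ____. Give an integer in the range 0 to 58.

33

31^8 · 31^2 · 31^1 ≡ 36 · 17 · 31 = 18972.
18972 mod 59 = 33, so 31^11 ≡ 33 (mod 59).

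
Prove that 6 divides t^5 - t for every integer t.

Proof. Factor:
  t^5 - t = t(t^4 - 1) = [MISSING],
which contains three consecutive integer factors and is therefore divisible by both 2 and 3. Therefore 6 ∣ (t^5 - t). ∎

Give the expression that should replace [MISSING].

t^4 - 1 = (t^2 - 1)(t^2 + 1), and t^2 - 1 = (t-1)(t+1).
So t(t^4 - 1) = (t - 1)t(t + 1)(t^2 + 1).

(t - 1)t(t + 1)(t^2 + 1)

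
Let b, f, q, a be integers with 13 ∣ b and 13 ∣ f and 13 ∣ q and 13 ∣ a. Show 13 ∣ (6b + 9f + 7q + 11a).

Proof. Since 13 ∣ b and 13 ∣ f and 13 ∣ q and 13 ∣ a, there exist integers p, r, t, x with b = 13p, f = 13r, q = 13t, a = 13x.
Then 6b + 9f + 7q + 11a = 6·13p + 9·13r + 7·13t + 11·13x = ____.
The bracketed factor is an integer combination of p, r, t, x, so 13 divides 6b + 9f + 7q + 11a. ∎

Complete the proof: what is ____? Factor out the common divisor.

Pull the common 13 out of every term: 6·13p + 9·13r + 7·13t + 11·13x = 13(6p + 9r + 7t + 11x).
6p + 9r + 7t + 11x is an integer, which exhibits the divisibility.

13(6p + 9r + 7t + 11x)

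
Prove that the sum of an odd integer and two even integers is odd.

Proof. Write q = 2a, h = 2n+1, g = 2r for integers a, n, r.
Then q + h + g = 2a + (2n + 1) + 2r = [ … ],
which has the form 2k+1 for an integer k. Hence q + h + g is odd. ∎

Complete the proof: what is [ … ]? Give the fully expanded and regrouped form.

2(a + n + r) + 1

Expanding: 2a + (2n + 1) + 2r = 2a + 2n + 2r + 1.
Every term except the constant is even, so this is 2(a + n + r) + 1,
and a + n + r ∈ ℤ gives the required form.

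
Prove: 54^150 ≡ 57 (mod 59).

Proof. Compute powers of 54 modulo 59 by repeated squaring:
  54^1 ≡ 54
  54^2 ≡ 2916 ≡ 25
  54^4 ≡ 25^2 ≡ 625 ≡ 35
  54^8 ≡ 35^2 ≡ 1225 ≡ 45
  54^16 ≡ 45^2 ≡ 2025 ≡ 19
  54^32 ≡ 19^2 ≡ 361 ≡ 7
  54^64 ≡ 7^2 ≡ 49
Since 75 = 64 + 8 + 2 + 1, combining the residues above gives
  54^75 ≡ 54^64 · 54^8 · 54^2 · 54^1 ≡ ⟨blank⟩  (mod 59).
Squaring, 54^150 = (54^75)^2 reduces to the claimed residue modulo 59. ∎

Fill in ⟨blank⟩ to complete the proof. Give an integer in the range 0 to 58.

23

Multiply the listed residues: 49 · 45 · 25 · 54 = 2205 → 55125 → 2976750.
Reducing modulo 59: 2976750 = 50453·59 + 23, so 54^75 ≡ 23.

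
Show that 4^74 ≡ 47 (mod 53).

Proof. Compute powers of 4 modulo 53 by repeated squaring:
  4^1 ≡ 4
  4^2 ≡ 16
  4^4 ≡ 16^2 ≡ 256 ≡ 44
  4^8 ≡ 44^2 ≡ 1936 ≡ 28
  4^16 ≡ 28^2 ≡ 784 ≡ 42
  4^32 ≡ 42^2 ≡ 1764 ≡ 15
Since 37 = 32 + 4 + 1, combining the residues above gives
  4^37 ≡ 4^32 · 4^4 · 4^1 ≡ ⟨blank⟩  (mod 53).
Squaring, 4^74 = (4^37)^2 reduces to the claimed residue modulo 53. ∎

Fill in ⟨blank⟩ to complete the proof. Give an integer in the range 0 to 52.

4^32 · 4^4 · 4^1 ≡ 15 · 44 · 4 = 2640.
2640 mod 53 = 43, so 4^37 ≡ 43 (mod 53).

43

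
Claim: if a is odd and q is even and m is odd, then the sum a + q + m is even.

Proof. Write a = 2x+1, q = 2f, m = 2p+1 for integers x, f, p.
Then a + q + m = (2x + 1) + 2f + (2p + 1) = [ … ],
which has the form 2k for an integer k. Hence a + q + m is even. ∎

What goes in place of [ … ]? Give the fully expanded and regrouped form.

2(f + p + x + 1)

Expanding: (2x + 1) + 2f + (2p + 1) = 2f + 2p + 2x + 2.
Every term is even; pulling out the factor of 2 gives 2(f + p + x + 1).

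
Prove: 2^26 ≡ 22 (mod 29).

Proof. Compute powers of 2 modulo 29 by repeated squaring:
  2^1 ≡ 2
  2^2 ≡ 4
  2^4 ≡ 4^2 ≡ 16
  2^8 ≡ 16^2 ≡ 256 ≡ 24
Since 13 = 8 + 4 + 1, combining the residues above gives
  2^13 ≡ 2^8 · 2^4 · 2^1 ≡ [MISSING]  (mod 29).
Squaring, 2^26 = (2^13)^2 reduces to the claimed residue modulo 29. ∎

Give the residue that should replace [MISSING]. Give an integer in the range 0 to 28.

14

2^8 · 2^4 · 2^1 ≡ 24 · 16 · 2 = 768.
768 mod 29 = 14, so 2^13 ≡ 14 (mod 29).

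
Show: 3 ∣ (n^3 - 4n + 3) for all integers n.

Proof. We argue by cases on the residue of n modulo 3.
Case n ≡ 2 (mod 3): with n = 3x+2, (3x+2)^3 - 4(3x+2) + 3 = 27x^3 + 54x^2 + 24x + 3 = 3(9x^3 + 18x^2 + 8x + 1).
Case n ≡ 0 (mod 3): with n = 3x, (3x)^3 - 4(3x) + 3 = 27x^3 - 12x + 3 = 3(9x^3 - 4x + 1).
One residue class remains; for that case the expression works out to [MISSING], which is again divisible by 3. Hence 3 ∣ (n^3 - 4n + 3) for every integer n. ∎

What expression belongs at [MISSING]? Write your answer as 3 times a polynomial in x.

3(9x^3 + 9x^2 - x)

Only n ≡ 1 (mod 3) is unaccounted for. Put n = 3x+1:
(3x+1)^3 - 4(3x+1) + 3 expands to 27x^3 + 27x^2 - 3x,
and factoring out 3 leaves 3(9x^3 + 9x^2 - x).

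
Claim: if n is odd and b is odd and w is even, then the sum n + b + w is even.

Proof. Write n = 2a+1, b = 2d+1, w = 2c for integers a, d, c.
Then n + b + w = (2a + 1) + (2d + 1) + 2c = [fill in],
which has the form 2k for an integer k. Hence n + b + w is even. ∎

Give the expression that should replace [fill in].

(2a + 1) + (2d + 1) + 2c = 2a + 2c + 2d + 2
= 2(a + c + d + 1).
Since a + c + d + 1 is an integer, the sum is of the form 2k for an integer k.

2(a + c + d + 1)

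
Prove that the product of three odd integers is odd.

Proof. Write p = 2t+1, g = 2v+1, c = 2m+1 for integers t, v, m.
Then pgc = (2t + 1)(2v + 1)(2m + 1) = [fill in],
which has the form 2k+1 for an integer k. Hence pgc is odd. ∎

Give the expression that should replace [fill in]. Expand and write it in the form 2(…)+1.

2(4mtv + 2mt + 2mv + m + 2tv + t + v) + 1

Expanding: (2t + 1)(2v + 1)(2m + 1) = 8mtv + 4mt + 4mv + 2m + 4tv + 2t + 2v + 1.
Every term except the constant is even, so this is 2(4mtv + 2mt + 2mv + m + 2tv + t + v) + 1,
and 4mtv + 2mt + 2mv + m + 2tv + t + v ∈ ℤ gives the required form.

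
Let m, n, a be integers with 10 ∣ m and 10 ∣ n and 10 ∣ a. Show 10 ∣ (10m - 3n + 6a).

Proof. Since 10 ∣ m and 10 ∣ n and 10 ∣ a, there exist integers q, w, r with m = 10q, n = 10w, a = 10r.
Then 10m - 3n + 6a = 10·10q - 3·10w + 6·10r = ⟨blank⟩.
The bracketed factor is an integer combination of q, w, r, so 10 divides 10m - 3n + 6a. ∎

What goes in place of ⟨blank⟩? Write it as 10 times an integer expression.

10(10q + 6r - 3w)

Pull the common 10 out of every term: 10·10q - 3·10w + 6·10r = 10(10q + 6r - 3w).
10q + 6r - 3w is an integer, which exhibits the divisibility.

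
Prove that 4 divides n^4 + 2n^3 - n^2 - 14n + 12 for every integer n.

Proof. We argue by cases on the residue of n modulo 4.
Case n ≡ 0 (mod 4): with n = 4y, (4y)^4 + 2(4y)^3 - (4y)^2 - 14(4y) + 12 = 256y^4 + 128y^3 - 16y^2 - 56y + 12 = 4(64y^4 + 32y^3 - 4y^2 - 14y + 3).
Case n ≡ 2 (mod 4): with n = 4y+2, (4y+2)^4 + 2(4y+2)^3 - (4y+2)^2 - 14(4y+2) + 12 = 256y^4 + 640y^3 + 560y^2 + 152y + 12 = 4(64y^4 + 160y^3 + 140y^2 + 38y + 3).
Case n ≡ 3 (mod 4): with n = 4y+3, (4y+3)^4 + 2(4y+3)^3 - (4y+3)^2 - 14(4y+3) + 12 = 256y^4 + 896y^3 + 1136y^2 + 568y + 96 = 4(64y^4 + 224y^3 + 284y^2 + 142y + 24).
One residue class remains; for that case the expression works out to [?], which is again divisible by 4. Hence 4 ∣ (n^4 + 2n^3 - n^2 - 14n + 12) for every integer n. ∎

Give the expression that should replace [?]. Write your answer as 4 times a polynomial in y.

4(64y^4 + 96y^3 + 44y^2 - 6y)

The residues treated are {0, 2, 3}, so the missing case is n ≡ 1 (mod 4); write n = 4y+1.
Then (4y+1)^4 + 2(4y+1)^3 - (4y+1)^2 - 14(4y+1) + 12 = 256y^4 + 384y^3 + 176y^2 - 24y = 4(64y^4 + 96y^3 + 44y^2 - 6y).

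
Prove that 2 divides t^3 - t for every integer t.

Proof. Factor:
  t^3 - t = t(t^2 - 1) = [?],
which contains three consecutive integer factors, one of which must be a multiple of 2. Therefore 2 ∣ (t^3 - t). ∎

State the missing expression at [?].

(t - 1)t(t + 1)

t(t^2 - 1) = t(t - 1)(t + 1) = (t - 1)t(t + 1).
These three factors are consecutive integers, so their product is divisible by 2.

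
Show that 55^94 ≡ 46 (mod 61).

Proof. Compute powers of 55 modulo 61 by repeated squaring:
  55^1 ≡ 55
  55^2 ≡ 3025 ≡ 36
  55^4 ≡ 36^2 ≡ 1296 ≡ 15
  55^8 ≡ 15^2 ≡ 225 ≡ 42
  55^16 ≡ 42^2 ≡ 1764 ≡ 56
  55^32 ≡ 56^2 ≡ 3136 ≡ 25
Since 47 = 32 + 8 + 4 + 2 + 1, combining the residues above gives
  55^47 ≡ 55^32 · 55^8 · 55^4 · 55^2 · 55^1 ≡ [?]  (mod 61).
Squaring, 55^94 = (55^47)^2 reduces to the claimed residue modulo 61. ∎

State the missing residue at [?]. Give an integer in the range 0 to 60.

Multiply the listed residues: 25 · 42 · 15 · 36 · 55 = 1050 → 15750 → 567000 → 31185000.
Reducing modulo 61: 31185000 = 511229·61 + 31, so 55^47 ≡ 31.

31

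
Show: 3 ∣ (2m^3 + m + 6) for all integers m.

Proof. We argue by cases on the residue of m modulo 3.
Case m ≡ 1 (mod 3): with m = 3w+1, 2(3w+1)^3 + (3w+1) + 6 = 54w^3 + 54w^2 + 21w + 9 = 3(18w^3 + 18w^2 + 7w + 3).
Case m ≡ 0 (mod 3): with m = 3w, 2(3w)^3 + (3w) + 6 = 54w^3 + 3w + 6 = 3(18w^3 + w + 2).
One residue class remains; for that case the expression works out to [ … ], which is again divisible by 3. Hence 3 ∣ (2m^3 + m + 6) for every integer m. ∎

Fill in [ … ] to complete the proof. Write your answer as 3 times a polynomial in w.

Only m ≡ 2 (mod 3) is unaccounted for. Put m = 3w+2:
2(3w+2)^3 + (3w+2) + 6 expands to 54w^3 + 108w^2 + 75w + 24,
and factoring out 3 leaves 3(18w^3 + 36w^2 + 25w + 8).

3(18w^3 + 36w^2 + 25w + 8)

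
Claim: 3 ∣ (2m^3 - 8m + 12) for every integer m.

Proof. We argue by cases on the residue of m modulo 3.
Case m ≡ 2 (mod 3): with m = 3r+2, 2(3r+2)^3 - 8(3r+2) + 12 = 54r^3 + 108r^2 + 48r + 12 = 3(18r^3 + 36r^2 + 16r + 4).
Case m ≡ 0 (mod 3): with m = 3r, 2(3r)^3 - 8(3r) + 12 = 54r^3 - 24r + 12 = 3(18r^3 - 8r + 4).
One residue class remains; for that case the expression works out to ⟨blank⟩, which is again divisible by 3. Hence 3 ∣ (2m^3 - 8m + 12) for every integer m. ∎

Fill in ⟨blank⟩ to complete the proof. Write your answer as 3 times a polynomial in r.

3(18r^3 + 18r^2 - 2r + 2)

The residues treated are {2, 0}, so the missing case is m ≡ 1 (mod 3); write m = 3r+1.
Then 2(3r+1)^3 - 8(3r+1) + 12 = 54r^3 + 54r^2 - 6r + 6 = 3(18r^3 + 18r^2 - 2r + 2).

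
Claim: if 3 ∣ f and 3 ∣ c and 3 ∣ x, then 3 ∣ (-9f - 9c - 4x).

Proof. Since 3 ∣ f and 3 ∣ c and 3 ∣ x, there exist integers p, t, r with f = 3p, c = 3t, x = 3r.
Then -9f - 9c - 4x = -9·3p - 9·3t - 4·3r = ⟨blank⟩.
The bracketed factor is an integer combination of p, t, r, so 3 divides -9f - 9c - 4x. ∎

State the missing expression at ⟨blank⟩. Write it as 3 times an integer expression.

Pull the common 3 out of every term: -9·3p - 9·3t - 4·3r = 3(-9p - 4r - 9t).
-9p - 4r - 9t is an integer, which exhibits the divisibility.

3(-9p - 4r - 9t)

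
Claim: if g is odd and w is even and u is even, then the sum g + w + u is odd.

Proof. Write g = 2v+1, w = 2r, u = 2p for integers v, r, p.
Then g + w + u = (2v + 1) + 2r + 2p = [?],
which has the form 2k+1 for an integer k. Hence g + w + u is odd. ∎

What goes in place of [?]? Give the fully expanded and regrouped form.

(2v + 1) + 2r + 2p = 2p + 2r + 2v + 1
= 2(p + r + v) + 1.
Since p + r + v is an integer, the sum is of the form 2k+1 for an integer k.

2(p + r + v) + 1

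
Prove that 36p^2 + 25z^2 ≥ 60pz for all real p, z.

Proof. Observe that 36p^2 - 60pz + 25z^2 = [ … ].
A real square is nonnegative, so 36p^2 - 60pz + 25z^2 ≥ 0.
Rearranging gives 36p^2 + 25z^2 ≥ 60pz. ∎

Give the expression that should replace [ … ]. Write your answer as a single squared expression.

(6p - 5z)^2

The leading and trailing coefficients are 6^2 and 5^2, and 60 = 2·6·5, so the trinomial is (6p - 5z)^2.
Hence 36p^2 - 60pz + 25z^2 ≥ 0.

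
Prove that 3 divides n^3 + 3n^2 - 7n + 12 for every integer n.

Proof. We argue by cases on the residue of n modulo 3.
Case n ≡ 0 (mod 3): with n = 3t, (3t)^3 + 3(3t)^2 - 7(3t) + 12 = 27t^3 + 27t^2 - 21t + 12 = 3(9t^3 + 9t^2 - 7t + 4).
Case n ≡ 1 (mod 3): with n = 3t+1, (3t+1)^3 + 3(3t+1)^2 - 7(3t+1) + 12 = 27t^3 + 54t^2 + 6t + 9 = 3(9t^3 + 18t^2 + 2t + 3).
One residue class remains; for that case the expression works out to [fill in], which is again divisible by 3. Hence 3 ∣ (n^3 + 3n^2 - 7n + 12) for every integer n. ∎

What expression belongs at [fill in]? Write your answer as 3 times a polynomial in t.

3(9t^3 + 27t^2 + 17t + 6)

Only n ≡ 2 (mod 3) is unaccounted for. Put n = 3t+2:
(3t+2)^3 + 3(3t+2)^2 - 7(3t+2) + 12 expands to 27t^3 + 81t^2 + 51t + 18,
and factoring out 3 leaves 3(9t^3 + 27t^2 + 17t + 6).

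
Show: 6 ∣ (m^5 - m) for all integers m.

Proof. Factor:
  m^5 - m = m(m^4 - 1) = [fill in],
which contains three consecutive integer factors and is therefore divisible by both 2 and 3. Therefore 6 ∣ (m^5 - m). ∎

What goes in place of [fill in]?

m^4 - 1 = (m^2 - 1)(m^2 + 1), and m^2 - 1 = (m-1)(m+1).
So m(m^4 - 1) = (m - 1)m(m + 1)(m^2 + 1).

(m - 1)m(m + 1)(m^2 + 1)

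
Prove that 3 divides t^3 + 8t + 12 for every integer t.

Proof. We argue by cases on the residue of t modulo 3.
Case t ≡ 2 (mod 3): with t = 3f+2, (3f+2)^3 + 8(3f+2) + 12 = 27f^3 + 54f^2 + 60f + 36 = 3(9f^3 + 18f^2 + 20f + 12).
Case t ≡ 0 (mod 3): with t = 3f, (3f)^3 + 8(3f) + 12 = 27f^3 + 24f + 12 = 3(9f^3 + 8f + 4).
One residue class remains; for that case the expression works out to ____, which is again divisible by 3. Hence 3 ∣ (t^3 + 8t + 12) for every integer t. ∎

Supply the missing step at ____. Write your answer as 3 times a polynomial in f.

3(9f^3 + 9f^2 + 11f + 7)

The residues treated are {2, 0}, so the missing case is t ≡ 1 (mod 3); write t = 3f+1.
Then (3f+1)^3 + 8(3f+1) + 12 = 27f^3 + 27f^2 + 33f + 21 = 3(9f^3 + 9f^2 + 11f + 7).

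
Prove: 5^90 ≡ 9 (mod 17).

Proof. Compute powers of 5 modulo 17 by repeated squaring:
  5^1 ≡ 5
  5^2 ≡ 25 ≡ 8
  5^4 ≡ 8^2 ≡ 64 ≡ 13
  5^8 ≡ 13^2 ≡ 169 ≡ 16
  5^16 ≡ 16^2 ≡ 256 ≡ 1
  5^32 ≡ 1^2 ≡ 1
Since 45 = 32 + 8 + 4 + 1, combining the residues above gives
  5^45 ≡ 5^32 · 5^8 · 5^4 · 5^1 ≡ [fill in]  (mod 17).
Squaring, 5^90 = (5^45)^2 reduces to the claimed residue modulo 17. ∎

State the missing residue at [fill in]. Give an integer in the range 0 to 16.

3

Multiply the listed residues: 1 · 16 · 13 · 5 = 16 → 208 → 1040.
Reducing modulo 17: 1040 = 61·17 + 3, so 5^45 ≡ 3.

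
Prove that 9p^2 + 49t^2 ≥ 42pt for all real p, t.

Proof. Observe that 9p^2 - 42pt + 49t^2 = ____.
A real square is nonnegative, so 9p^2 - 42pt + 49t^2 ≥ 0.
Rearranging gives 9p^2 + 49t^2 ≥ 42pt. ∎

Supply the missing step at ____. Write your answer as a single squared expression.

(3p - 7t)^2

The leading and trailing coefficients are 3^2 and 7^2, and 42 = 2·3·7, so the trinomial is (3p - 7t)^2.
Hence 9p^2 - 42pt + 49t^2 ≥ 0.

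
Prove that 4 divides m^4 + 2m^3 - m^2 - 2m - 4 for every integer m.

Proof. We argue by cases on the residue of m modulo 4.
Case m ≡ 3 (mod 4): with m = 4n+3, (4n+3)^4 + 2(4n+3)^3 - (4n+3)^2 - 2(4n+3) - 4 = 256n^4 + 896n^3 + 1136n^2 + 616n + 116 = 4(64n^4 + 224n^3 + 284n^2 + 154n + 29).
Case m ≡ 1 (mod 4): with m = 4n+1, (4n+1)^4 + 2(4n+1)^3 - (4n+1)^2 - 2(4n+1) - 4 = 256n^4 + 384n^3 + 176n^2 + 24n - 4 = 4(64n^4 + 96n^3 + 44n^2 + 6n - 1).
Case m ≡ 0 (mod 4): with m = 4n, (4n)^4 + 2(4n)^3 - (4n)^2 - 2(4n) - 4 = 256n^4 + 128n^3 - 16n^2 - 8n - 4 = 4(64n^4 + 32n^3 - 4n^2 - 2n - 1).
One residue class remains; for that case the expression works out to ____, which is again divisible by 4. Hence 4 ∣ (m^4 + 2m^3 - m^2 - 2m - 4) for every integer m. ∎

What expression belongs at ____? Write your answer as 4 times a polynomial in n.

The residues treated are {3, 1, 0}, so the missing case is m ≡ 2 (mod 4); write m = 4n+2.
Then (4n+2)^4 + 2(4n+2)^3 - (4n+2)^2 - 2(4n+2) - 4 = 256n^4 + 640n^3 + 560n^2 + 200n + 20 = 4(64n^4 + 160n^3 + 140n^2 + 50n + 5).

4(64n^4 + 160n^3 + 140n^2 + 50n + 5)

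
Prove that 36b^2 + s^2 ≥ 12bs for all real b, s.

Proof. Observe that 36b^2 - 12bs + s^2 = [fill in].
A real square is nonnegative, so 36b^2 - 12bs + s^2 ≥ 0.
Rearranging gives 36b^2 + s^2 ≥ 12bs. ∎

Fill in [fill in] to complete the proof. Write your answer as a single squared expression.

The leading and trailing coefficients are 6^2 and 1^2, and 12 = 2·6·1, so the trinomial is (6b - s)^2.
Hence 36b^2 - 12bs + s^2 ≥ 0.

(6b - s)^2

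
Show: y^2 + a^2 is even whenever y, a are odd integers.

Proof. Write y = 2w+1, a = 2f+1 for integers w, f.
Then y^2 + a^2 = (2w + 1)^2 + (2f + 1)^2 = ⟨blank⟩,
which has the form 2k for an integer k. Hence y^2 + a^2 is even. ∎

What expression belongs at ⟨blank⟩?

(2w + 1)^2 + (2f + 1)^2 = 4f^2 + 4f + 4w^2 + 4w + 2
= 2(2f^2 + 2f + 2w^2 + 2w + 1).
Since 2f^2 + 2f + 2w^2 + 2w + 1 is an integer, the sum of squares is of the form 2k for an integer k.

2(2f^2 + 2f + 2w^2 + 2w + 1)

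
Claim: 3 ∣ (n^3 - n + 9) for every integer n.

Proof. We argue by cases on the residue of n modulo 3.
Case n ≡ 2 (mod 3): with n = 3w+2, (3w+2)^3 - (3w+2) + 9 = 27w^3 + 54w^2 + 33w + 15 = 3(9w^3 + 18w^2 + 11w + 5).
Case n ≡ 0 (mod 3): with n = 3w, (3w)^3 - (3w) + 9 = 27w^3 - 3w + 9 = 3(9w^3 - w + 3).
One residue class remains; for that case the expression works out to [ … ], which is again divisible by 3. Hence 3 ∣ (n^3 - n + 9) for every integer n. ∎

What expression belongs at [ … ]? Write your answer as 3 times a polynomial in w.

3(9w^3 + 9w^2 + 2w + 3)

Only n ≡ 1 (mod 3) is unaccounted for. Put n = 3w+1:
(3w+1)^3 - (3w+1) + 9 expands to 27w^3 + 27w^2 + 6w + 9,
and factoring out 3 leaves 3(9w^3 + 9w^2 + 2w + 3).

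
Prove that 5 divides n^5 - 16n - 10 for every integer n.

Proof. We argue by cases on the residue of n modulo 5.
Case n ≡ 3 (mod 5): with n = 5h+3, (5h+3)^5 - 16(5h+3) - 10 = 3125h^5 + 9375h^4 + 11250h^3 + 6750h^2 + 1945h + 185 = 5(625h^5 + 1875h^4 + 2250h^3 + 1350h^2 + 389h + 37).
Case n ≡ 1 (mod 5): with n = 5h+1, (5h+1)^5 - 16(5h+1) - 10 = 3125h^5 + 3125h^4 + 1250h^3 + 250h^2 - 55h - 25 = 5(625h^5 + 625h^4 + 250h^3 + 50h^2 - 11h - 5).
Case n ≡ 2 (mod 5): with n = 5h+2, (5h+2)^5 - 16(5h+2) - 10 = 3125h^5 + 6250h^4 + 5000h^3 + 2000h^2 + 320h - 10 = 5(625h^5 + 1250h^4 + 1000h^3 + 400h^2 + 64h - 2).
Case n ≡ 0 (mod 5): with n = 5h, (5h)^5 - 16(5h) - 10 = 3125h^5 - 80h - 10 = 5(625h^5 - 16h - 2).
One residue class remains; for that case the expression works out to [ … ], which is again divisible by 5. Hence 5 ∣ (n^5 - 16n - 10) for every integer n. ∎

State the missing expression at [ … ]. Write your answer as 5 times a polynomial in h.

5(625h^5 + 2500h^4 + 4000h^3 + 3200h^2 + 1264h + 190)

Only n ≡ 4 (mod 5) is unaccounted for. Put n = 5h+4:
(5h+4)^5 - 16(5h+4) - 10 expands to 3125h^5 + 12500h^4 + 20000h^3 + 16000h^2 + 6320h + 950,
and factoring out 5 leaves 5(625h^5 + 2500h^4 + 4000h^3 + 3200h^2 + 1264h + 190).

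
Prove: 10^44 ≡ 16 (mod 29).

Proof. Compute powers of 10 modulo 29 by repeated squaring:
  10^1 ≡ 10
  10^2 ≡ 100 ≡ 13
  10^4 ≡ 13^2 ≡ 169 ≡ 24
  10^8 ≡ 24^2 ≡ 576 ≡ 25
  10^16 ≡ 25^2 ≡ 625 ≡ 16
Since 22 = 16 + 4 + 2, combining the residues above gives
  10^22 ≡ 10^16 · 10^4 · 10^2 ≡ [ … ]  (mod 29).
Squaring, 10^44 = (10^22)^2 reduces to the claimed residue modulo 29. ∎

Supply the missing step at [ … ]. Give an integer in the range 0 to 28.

4

10^16 · 10^4 · 10^2 ≡ 16 · 24 · 13 = 4992.
4992 mod 29 = 4, so 10^22 ≡ 4 (mod 29).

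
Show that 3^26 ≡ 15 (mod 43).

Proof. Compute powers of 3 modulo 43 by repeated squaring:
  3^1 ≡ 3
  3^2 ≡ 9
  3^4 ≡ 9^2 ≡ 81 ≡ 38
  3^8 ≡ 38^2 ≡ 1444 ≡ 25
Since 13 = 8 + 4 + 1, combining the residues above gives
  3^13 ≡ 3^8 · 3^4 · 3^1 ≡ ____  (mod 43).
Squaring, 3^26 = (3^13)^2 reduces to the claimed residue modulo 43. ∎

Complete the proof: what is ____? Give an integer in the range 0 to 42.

12

3^8 · 3^4 · 3^1 ≡ 25 · 38 · 3 = 2850.
2850 mod 43 = 12, so 3^13 ≡ 12 (mod 43).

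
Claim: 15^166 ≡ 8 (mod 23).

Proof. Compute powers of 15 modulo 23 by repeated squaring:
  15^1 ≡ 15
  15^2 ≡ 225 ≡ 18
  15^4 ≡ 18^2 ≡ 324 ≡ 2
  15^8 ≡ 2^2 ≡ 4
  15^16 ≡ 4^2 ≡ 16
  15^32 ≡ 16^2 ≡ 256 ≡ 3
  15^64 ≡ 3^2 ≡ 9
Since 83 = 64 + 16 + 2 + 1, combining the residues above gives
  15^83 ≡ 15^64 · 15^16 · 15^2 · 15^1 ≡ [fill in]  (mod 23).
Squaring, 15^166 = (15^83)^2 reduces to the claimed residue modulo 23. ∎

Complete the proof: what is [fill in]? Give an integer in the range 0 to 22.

10

15^64 · 15^16 · 15^2 · 15^1 ≡ 9 · 16 · 18 · 15 = 38880.
38880 mod 23 = 10, so 15^83 ≡ 10 (mod 23).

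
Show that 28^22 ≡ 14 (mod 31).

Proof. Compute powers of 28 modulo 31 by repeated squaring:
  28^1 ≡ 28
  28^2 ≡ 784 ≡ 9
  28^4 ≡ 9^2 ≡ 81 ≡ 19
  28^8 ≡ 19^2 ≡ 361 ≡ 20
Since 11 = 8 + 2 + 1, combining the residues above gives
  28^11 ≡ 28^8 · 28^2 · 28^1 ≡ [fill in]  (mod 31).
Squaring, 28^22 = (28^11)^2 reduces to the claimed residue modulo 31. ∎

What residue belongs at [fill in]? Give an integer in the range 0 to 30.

18

28^8 · 28^2 · 28^1 ≡ 20 · 9 · 28 = 5040.
5040 mod 31 = 18, so 28^11 ≡ 18 (mod 31).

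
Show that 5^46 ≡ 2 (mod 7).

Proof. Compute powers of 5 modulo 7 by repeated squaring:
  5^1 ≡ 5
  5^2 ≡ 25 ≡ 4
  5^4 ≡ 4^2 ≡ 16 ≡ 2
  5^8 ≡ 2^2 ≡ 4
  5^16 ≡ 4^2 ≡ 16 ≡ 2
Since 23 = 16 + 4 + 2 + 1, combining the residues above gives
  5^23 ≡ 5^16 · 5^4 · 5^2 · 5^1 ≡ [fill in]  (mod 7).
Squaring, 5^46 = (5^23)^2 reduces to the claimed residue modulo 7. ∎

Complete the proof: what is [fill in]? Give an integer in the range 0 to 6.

5^16 · 5^4 · 5^2 · 5^1 ≡ 2 · 2 · 4 · 5 = 80.
80 mod 7 = 3, so 5^23 ≡ 3 (mod 7).

3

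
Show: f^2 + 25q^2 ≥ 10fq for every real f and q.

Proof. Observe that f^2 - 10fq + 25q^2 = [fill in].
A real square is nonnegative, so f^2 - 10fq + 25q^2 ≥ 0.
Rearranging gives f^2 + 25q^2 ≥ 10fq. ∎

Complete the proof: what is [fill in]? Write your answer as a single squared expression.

The leading and trailing coefficients are 1^2 and 5^2, and 10 = 2·1·5, so the trinomial is (f - 5q)^2.
Hence f^2 - 10fq + 25q^2 ≥ 0.

(f - 5q)^2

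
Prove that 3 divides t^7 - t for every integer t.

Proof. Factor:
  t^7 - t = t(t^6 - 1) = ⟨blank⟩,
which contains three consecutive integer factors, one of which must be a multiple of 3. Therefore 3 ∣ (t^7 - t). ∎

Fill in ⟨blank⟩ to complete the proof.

(t - 1)t(t + 1)(t^4 + t^2 + 1)

t^6 - 1 = (t^2 - 1)(t^4 + t^2 + 1), and t^2 - 1 = (t-1)(t+1).
So t(t^6 - 1) = (t - 1)t(t + 1)(t^4 + t^2 + 1).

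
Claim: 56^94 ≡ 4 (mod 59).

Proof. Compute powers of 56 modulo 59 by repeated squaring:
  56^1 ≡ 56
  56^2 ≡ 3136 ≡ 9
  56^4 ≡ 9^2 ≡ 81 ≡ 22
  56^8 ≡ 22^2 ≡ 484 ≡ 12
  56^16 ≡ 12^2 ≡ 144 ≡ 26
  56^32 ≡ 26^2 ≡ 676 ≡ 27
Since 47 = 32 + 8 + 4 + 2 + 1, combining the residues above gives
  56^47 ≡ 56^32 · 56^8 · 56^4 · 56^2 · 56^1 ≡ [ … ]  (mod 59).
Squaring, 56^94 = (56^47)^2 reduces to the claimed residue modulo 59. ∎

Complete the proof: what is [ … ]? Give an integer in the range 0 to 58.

2

56^32 · 56^8 · 56^4 · 56^2 · 56^1 ≡ 27 · 12 · 22 · 9 · 56 = 3592512.
3592512 mod 59 = 2, so 56^47 ≡ 2 (mod 59).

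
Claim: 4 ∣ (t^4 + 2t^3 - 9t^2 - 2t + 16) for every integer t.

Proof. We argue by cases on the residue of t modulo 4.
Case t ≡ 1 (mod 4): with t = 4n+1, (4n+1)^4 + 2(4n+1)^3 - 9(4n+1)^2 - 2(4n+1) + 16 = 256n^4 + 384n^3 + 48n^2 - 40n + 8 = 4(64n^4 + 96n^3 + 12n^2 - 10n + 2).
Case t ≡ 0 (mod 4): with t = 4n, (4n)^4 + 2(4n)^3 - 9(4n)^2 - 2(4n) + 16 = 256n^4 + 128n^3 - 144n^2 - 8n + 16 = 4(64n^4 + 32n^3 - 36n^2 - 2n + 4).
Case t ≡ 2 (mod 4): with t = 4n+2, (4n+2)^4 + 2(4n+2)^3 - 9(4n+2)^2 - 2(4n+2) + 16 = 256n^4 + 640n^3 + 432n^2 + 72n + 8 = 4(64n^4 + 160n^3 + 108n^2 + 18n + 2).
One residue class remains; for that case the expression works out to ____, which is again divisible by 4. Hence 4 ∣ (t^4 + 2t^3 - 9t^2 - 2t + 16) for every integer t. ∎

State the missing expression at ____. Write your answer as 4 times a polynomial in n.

4(64n^4 + 224n^3 + 252n^2 + 106n + 16)

The residues treated are {1, 0, 2}, so the missing case is t ≡ 3 (mod 4); write t = 4n+3.
Then (4n+3)^4 + 2(4n+3)^3 - 9(4n+3)^2 - 2(4n+3) + 16 = 256n^4 + 896n^3 + 1008n^2 + 424n + 64 = 4(64n^4 + 224n^3 + 252n^2 + 106n + 16).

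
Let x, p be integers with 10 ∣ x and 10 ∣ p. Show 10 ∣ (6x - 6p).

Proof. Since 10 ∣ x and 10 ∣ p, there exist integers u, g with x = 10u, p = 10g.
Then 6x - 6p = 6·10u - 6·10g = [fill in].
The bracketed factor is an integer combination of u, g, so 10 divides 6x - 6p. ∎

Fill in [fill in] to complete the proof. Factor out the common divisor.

Each term has a factor of 10: 6·10u - 6·10g = 10·(-6g + 6u).
Since -6g + 6u is an integer, 10 ∣ (6x - 6p).

10(-6g + 6u)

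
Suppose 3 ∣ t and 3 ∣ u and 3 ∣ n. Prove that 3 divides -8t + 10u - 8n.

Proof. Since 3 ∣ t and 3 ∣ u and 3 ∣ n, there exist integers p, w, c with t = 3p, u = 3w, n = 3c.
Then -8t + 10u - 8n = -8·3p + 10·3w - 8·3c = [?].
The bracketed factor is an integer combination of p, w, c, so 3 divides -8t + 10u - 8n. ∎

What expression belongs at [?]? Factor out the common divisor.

Pull the common 3 out of every term: -8·3p + 10·3w - 8·3c = 3(-8c - 8p + 10w).
-8c - 8p + 10w is an integer, which exhibits the divisibility.

3(-8c - 8p + 10w)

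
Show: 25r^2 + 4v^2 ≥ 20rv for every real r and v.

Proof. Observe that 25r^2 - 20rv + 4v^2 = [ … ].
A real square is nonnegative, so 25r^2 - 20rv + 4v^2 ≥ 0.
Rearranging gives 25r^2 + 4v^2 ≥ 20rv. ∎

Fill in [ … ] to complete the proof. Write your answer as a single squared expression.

(5r - 2v)^2

25r^2 - 20rv + 4v^2 is a perfect-square trinomial: the outer terms are (5r)^2 and (2v)^2, and the cross term is -2·5r·2v.
So 25r^2 - 20rv + 4v^2 = (5r - 2v)^2 ≥ 0.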